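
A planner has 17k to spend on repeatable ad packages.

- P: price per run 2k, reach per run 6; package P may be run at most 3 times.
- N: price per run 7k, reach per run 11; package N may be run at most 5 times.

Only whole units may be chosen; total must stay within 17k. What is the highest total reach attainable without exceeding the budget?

P has the best ratio (6/2); taking only P gives at most 3×6 = 18 (stopped by the supply cap of 3).
Mixing does better — 3×P and 1×N: price 13 ≤ 17, reach 3·6 + 1·11 = 29.

29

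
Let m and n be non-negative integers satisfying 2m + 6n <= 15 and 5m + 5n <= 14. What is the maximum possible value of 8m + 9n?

The continuous relaxation peaks at (0.45, 2.35) with value 24.75; rounding to a feasible lattice point costs some objective.
(m,n)=(0,2): 2·0+6·2=12≤15, 5·0+5·2=10≤14, objective 18.
(m,n)=(1,1): 2·1+6·1=8≤15, 5·1+5·1=10≤14, objective 17.
(m,n)=(0,1): 2·0+6·1=6≤15, 5·0+5·1=5≤14, objective 9.
No feasible integer point exceeds 18.

18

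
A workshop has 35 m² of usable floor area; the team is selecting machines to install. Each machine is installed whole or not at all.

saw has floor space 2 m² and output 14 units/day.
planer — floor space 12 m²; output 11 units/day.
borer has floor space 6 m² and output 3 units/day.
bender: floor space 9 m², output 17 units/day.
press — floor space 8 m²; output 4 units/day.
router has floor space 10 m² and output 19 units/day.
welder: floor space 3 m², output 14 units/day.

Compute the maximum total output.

68

saw + borer + bender + router + welder: floor space 2 + 6 + 9 + 10 + 3 = 30 ≤ 35, output 14 + 3 + 17 + 19 + 14 = 67.
saw + bender + router + welder: floor space 2 + 9 + 10 + 3 = 24 ≤ 35, output 14 + 17 + 19 + 14 = 64.
saw + bender + press + router + welder: floor space 2 + 9 + 8 + 10 + 3 = 32 ≤ 35, output 14 + 17 + 4 + 19 + 14 = 68.
Best is saw, bender, press, router, and welder with total output 68.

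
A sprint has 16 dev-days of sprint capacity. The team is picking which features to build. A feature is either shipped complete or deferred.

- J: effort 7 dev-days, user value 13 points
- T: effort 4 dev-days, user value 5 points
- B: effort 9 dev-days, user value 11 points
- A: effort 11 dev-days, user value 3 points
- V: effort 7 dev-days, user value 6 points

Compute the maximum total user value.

This is an integer program with binary decision variables.
Allowing fractional choices, the relaxed optimum would be about 24.1, but features are indivisible.
J + V: effort 7 + 7 = 14 ≤ 16, user value 13 + 6 = 19.
J + B: effort 7 + 9 = 16 ≤ 16, user value 13 + 11 = 24.
Best is J and B with total user value 24.

24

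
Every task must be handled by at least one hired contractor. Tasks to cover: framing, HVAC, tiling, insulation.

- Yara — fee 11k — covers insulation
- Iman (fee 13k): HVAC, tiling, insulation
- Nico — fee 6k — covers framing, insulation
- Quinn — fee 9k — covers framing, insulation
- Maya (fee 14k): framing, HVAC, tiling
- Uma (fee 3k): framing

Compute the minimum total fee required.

The greedy cost-per-new-task heuristic would pick Nico and Iman for 19, but a cheaper cover exists.
Choose Iman and Uma: together they cover framing, HVAC, tiling, insulation — every task.
Total fee: 13 + 3 = 16.
No cover costs less than 16.

16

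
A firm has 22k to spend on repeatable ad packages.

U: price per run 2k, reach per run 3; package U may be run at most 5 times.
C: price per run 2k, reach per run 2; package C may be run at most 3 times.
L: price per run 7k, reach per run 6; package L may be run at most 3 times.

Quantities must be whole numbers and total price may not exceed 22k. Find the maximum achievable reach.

25

U has the best ratio (3/2); taking only U gives at most 5×3 = 15 (stopped by the supply cap of 5).
Mixing does better — 5×U, 2×C, and 1×L: price 21 ≤ 22, reach 5·3 + 2·2 + 1·6 = 25.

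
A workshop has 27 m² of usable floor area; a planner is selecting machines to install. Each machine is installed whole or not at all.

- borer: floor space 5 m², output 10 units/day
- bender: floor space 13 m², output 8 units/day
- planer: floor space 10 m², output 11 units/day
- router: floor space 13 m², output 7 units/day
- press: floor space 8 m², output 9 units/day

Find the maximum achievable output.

This is an integer program with binary decision variables.
Take borer, planer, and press: floor space 5 + 10 + 8 = 23 ≤ 27, output 10 + 11 + 9 = 30.
No other feasible combination does better.

30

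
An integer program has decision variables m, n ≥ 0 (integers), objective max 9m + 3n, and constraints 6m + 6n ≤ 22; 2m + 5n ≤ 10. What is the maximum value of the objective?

(m,n)=(3,0): 6·3+6·0=18≤22, 2·3+5·0=6≤10, objective 27.
(m,n)=(2,1): 6·2+6·1=18≤22, 2·2+5·1=9≤10, objective 21.
No feasible integer point exceeds 27.

27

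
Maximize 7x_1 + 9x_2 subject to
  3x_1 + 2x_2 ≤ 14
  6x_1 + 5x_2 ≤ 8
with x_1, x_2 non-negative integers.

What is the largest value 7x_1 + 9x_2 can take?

9

Relaxing integrality, the LP optimum is 14.40 at (x_1,x_2) = (0, 1.6), which is not an integer point.
(x_1,x_2)=(0,1): 3·0+2·1=2≤14, 6·0+5·1=5≤8, objective 9.
(x_1,x_2)=(1,0): 3·1+2·0=3≤14, 6·1+5·0=6≤8, objective 7.
(x_1,x_2)=(0,0): 3·0+2·0=0≤14, 6·0+5·0=0≤8, objective 0.
The best lattice point is (0,1), giving 9.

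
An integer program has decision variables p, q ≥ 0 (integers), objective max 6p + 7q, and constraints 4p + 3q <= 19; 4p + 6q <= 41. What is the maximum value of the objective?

42

Relaxing integrality, the LP optimum is 44.33 at (p,q) = (0, 6.33), which is not an integer point.
(p,q)=(0,6): 4·0+3·6=18≤19, 4·0+6·6=36≤41, objective 42.
(p,q)=(1,5): 4·1+3·5=19≤19, 4·1+6·5=34≤41, objective 41.
(p,q)=(0,5): 4·0+3·5=15≤19, 4·0+6·5=30≤41, objective 35.
Maximum is 42 at (p,q)=(0,6).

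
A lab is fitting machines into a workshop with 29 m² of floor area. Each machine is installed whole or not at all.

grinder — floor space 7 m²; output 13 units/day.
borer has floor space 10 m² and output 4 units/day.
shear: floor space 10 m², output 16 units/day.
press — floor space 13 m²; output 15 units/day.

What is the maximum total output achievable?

33

Allowing fractional choices, the relaxed optimum would be about 42.8, but machines are indivisible.
grinder + shear: floor space 7 + 10 = 17 ≤ 29, output 13 + 16 = 29.
shear + press: floor space 10 + 13 = 23 ≤ 29, output 16 + 15 = 31.
grinder + borer + shear: floor space 7 + 10 + 10 = 27 ≤ 29, output 13 + 4 + 16 = 33.
Best is grinder, borer, and shear with total output 33.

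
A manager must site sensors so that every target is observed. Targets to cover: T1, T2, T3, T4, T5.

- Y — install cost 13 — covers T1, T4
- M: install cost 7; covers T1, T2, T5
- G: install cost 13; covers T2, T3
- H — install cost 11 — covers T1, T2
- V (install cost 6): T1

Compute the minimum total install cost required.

33

Choose Y, M, and G: together they cover T1, T2, T3, T4, T5 — every target.
Total install cost: 13 + 7 + 13 = 33.
No cover costs less than 33.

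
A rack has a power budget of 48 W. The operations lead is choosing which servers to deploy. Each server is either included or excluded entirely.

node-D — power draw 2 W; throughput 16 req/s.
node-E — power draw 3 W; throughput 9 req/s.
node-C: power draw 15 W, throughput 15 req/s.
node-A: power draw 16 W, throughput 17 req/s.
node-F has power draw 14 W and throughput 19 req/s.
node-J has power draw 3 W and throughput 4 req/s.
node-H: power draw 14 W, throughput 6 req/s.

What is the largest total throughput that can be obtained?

67

node-D + node-E + node-A + node-F + node-J: power draw 2 + 3 + 16 + 14 + 3 = 38 ≤ 48, throughput 16 + 9 + 17 + 19 + 4 = 65.
node-D + node-C + node-A + node-F: power draw 2 + 15 + 16 + 14 = 47 ≤ 48, throughput 16 + 15 + 17 + 19 = 67.
node-D + node-E + node-C + node-F + node-H: power draw 2 + 3 + 15 + 14 + 14 = 48 ≤ 48, throughput 16 + 9 + 15 + 19 + 6 = 65.
Best is node-D, node-C, node-A, and node-F with total throughput 67.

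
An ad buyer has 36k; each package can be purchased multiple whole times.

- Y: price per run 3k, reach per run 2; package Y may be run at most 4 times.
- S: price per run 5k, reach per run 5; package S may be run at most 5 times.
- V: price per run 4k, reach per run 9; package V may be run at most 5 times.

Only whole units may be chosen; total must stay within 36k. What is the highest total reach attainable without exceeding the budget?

60

3×S and 5×V: price 35 ≤ 36, reach 3·5 + 5·9 = 60.
2×Y, 2×S, and 5×V: price 36 ≤ 36, reach 2·2 + 2·5 + 5·9 = 59.
Best is 60.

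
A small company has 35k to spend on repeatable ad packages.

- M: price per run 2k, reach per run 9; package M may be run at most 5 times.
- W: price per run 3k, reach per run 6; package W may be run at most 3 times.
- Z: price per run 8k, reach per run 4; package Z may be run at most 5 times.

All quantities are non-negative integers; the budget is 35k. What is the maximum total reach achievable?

Take 5×M, 3×W, and 2×Z: price 35 ≤ 35, reach 5·9 + 3·6 + 2·4 = 71.
M has the best ratio (9/2) and is taken to its limit of 5; remaining capacity is filled optimally with the others.

71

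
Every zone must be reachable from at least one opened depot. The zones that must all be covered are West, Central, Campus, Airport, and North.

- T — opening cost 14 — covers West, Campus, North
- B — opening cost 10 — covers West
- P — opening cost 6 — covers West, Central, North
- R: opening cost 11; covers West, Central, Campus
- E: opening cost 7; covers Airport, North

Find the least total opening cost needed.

18

This is an integer covering problem.
The greedy cost-per-new-zone heuristic would pick P, E, and R for 24, but a cheaper cover exists.
Choose R and E: together they cover West, Central, Campus, Airport, North — every zone.
Total opening cost: 11 + 7 = 18.
No cover costs less than 18.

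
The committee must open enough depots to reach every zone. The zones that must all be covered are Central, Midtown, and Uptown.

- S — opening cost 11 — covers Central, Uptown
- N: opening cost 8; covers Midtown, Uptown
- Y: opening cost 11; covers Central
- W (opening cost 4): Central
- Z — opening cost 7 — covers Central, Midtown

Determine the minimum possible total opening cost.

12

The greedy cost-per-new-zone heuristic would pick Z and N for 15, but a cheaper cover exists.
Choose N and W: together they cover Central, Midtown, Uptown — every zone.
Total opening cost: 8 + 4 = 12.
No cover costs less than 12.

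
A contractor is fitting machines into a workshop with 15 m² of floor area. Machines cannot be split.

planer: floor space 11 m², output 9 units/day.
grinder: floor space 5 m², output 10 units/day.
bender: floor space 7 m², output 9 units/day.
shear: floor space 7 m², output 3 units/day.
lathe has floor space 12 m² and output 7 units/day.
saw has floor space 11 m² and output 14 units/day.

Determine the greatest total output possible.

19

Take grinder and bender: floor space 5 + 7 = 12 ≤ 15, output 10 + 9 = 19.
No other feasible combination does better.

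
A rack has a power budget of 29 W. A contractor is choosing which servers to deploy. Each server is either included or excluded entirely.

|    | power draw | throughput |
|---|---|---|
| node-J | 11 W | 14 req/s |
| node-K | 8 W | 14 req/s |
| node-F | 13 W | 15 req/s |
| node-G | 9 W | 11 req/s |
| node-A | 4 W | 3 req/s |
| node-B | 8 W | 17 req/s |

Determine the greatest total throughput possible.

46

Allowing fractional choices, the relaxed optimum would be about 47.4, but servers are indivisible.
node-J + node-K + node-B: power draw 11 + 8 + 8 = 27 ≤ 29, throughput 14 + 14 + 17 = 45.
node-K + node-G + node-A + node-B: power draw 8 + 9 + 4 + 8 = 29 ≤ 29, throughput 14 + 11 + 3 + 17 = 45.
node-K + node-F + node-B: power draw 8 + 13 + 8 = 29 ≤ 29, throughput 14 + 15 + 17 = 46.
Best is node-K, node-F, and node-B with total throughput 46.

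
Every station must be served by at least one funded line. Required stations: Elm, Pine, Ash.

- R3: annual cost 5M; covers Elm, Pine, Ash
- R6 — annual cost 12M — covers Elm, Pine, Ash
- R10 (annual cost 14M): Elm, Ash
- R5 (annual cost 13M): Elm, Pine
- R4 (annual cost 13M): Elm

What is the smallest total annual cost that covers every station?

5

R3 alone covers Elm, Pine, Ash — every station.
Total annual cost: 5.
No cover costs less than 5.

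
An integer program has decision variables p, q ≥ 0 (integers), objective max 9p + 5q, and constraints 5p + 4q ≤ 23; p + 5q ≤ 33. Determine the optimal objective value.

(p,q)=(3,2) is feasible, giving 37.
(p,q)=(4,0) is feasible, giving 36.
(p,q)=(2,3) is feasible, giving 33.
The best lattice point is (3,2), giving 37.

37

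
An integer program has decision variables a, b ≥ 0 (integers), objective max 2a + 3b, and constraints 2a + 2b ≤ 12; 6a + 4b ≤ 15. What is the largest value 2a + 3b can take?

9

(a,b)=(0,3) is feasible, giving 9.
(a,b)=(1,2) is feasible, giving 8.
(a,b)=(0,2) is feasible, giving 6.
Maximum is 9 at (a,b)=(0,3).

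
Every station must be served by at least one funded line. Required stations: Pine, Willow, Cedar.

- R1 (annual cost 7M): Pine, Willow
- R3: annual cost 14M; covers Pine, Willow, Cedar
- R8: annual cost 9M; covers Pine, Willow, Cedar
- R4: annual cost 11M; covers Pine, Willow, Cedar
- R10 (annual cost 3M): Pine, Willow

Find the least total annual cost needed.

9

The greedy cost-per-new-station heuristic would pick R10 and R8 for 12, but a cheaper cover exists.
R8 alone covers Pine, Willow, Cedar — every station.
Total annual cost: 9.
No cover costs less than 9.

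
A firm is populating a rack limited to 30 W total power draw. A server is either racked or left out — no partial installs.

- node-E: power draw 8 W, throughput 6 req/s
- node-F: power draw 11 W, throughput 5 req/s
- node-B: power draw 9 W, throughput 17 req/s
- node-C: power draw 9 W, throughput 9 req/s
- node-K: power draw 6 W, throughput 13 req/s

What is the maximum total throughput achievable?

Allowing fractional choices, the relaxed optimum would be about 43.5, but servers are indivisible.
node-B + node-C + node-K: power draw 9 + 9 + 6 = 24 ≤ 30, throughput 17 + 9 + 13 = 39.
node-E + node-B + node-K: power draw 8 + 9 + 6 = 23 ≤ 30, throughput 6 + 17 + 13 = 36.
Best is node-B, node-C, and node-K with total throughput 39.

39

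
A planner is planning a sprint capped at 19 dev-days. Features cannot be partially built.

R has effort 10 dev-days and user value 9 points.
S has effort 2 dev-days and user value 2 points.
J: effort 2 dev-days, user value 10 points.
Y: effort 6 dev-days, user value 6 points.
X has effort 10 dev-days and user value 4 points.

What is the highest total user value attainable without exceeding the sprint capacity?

25

Allowing fractional choices, the relaxed optimum would be about 26.1, but features are indivisible.
J + Y + X: effort 2 + 6 + 10 = 18 ≤ 19, user value 10 + 6 + 4 = 20.
R + J + Y: effort 10 + 2 + 6 = 18 ≤ 19, user value 9 + 10 + 6 = 25.
R + S + J: effort 10 + 2 + 2 = 14 ≤ 19, user value 9 + 2 + 10 = 21.
Best is R, J, and Y with total user value 25.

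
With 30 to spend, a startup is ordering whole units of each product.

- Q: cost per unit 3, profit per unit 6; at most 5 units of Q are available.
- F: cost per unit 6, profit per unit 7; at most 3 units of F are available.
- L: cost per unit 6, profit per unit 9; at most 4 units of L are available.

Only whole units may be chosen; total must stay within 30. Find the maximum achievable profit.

51

This is a bounded integer knapsack.
Take 4×Q and 3×L: cost 30 ≤ 30, profit 4·6 + 3·9 = 51.
No other integer combination yields more.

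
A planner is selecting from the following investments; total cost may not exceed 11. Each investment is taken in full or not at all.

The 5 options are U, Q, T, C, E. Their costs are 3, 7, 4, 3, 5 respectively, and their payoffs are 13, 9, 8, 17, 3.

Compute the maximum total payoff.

38

U + C + E: cost 3 + 3 + 5 = 11 ≤ 11, payoff 13 + 17 + 3 = 33.
U + C: cost 3 + 3 = 6 ≤ 11, payoff 13 + 17 = 30.
U + T + C: cost 3 + 4 + 3 = 10 ≤ 11, payoff 13 + 8 + 17 = 38.
Best is U, T, and C with total payoff 38.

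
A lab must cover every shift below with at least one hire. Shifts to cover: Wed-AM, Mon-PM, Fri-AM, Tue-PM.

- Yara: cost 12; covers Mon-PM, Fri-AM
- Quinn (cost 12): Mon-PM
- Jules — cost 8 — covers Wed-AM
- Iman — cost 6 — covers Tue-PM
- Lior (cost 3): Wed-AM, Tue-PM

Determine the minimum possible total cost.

15

This is an integer covering problem.
Choose Yara and Lior: together they cover Wed-AM, Mon-PM, Fri-AM, Tue-PM — every shift.
Total cost: 12 + 3 = 15.
No cover costs less than 15.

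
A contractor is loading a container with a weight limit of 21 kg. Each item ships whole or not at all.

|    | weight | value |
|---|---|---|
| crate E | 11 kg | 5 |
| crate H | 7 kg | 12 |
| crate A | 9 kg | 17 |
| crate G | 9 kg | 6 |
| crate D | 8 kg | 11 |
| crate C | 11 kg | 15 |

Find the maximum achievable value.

32

Take crate A and crate C: weight 9 + 11 = 20 ≤ 21, value 17 + 15 = 32.
No other feasible combination does better.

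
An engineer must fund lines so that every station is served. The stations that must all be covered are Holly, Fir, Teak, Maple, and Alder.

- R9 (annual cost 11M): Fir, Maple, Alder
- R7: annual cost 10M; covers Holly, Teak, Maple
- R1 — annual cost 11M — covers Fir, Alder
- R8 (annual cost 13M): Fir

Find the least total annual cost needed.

Choose R9 and R7: together they cover Holly, Fir, Teak, Maple, Alder — every station.
Total annual cost: 11 + 10 = 21.

21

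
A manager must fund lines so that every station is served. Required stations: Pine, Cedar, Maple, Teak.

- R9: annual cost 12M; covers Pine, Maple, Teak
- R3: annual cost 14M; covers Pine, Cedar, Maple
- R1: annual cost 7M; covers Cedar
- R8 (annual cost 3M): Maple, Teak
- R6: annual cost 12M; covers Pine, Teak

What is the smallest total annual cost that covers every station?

Choose R3 and R8: together they cover Pine, Cedar, Maple, Teak — every station.
Total annual cost: 14 + 3 = 17.
No cover costs less than 17.

17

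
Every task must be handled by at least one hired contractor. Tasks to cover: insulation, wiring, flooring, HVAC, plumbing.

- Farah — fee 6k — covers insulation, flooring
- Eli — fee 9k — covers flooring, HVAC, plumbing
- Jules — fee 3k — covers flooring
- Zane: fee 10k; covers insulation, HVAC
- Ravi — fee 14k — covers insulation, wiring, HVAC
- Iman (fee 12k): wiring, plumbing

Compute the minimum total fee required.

This is an integer covering problem.
The greedy cost-per-new-task heuristic would pick Farah, Eli, and Iman for 27, but a cheaper cover exists.
Choose Eli and Ravi: together they cover insulation, wiring, flooring, HVAC, plumbing — every task.
Total fee: 9 + 14 = 23.
No cover costs less than 23.

23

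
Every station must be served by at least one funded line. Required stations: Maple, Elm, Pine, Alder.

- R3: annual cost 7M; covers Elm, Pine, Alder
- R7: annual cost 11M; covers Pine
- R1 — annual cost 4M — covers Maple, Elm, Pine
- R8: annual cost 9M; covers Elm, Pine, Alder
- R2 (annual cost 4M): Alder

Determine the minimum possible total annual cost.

This is a weighted set-cover instance.
Choose R1 and R2: together they cover Maple, Elm, Pine, Alder — every station.
Total annual cost: 4 + 4 = 8.

8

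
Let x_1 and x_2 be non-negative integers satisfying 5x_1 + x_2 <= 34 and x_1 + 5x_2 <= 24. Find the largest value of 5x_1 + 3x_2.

The continuous relaxation peaks at (6.08, 3.58) with value 41.17; rounding to a feasible lattice point costs some objective.
(x_1,x_2)=(6,3): 5·6+1·3=33≤34, 1·6+5·3=21≤24, objective 39.
(x_1,x_2)=(6,2): 5·6+1·2=32≤34, 1·6+5·2=16≤24, objective 36.
Maximum is 39 at (x_1,x_2)=(6,3).

39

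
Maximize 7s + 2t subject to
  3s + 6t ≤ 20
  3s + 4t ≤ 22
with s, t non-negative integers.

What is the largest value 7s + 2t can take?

Relaxing integrality, the LP optimum is 46.67 at (s,t) = (6.67, 0), which is not an integer point.
(s,t)=(6,0): 3·6+6·0=18≤20, 3·6+4·0=18≤22, objective 42.
(s,t)=(5,0): 3·5+6·0=15≤20, 3·5+4·0=15≤22, objective 35.
No feasible integer point exceeds 42.

42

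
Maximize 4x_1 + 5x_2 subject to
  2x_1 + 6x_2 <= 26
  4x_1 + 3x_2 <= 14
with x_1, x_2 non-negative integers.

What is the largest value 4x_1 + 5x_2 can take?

20

(x_1,x_2)=(0,4): 2·0+6·4=24≤26, 4·0+3·4=12≤14, objective 20.
(x_1,x_2)=(1,3): 2·1+6·3=20≤26, 4·1+3·3=13≤14, objective 19.
(x_1,x_2)=(0,3): 2·0+6·3=18≤26, 4·0+3·3=9≤14, objective 15.
No feasible integer point exceeds 20.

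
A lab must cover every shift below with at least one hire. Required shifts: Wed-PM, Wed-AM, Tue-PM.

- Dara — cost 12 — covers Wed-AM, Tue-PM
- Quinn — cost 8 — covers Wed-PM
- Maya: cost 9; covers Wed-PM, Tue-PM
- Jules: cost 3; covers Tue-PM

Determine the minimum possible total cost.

20

The greedy cost-per-new-shift heuristic would pick Jules, Quinn, and Dara for 23, but a cheaper cover exists.
Choose Dara and Quinn: together they cover Wed-PM, Wed-AM, Tue-PM — every shift.
Total cost: 12 + 8 = 20.
No cover costs less than 20.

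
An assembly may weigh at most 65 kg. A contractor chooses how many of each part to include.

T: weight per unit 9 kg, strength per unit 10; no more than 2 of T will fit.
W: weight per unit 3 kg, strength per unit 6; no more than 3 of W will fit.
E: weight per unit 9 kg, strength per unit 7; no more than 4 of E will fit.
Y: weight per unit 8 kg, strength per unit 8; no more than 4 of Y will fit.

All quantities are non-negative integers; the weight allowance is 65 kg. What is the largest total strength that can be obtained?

71

W has the best ratio (6/3); taking only W gives at most 3×6 = 18 (stopped by the supply cap of 3).
Mixing does better — 2×T, 2×W, 1×E, and 4×Y: weight 65 ≤ 65, strength 2·10 + 2·6 + 1·7 + 4·8 = 71.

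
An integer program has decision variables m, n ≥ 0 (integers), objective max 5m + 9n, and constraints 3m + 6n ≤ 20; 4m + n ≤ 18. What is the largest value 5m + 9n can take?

Relaxing integrality, the LP optimum is 32.10 at (m,n) = (4.19, 1.24), which is not an integer point.
(m,n)=(4,1): 3·4+6·1=18≤20, 4·4+1·1=17≤18, objective 29.
(m,n)=(3,1): 3·3+6·1=15≤20, 4·3+1·1=13≤18, objective 24.
Maximum is 29 at (m,n)=(4,1).

29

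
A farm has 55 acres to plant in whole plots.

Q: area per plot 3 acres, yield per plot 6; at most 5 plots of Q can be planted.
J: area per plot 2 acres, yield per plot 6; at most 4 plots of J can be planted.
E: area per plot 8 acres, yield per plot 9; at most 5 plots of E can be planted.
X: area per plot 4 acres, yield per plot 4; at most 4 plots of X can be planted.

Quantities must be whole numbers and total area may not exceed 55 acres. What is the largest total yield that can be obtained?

This is a bounded integer knapsack.
J has the best ratio (6/2); taking only J gives at most 4×6 = 24 (stopped by the supply cap of 4).
Mixing does better — 5×Q, 4×J, and 4×E: area 55 ≤ 55, yield 5·6 + 4·6 + 4·9 = 90.

90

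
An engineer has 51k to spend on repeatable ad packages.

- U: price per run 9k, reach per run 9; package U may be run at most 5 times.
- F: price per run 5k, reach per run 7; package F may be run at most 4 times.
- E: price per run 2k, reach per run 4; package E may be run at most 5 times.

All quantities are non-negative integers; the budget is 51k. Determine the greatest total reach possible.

3×U, 3×F, and 4×E: price 50 ≤ 51, reach 3·9 + 3·7 + 4·4 = 64.
2×U, 4×F, and 5×E: price 48 ≤ 51, reach 2·9 + 4·7 + 5·4 = 66.
Best is 66.

66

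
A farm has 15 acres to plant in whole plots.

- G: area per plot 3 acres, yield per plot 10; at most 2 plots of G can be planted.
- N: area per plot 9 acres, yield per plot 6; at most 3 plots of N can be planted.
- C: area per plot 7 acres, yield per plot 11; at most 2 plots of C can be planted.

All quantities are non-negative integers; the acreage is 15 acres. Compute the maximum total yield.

31

G has the best ratio (10/3); taking only G gives at most 2×10 = 20 (stopped by the supply cap of 2).
Mixing does better — 2×G and 1×C: area 13 ≤ 15, yield 2·10 + 1·11 = 31.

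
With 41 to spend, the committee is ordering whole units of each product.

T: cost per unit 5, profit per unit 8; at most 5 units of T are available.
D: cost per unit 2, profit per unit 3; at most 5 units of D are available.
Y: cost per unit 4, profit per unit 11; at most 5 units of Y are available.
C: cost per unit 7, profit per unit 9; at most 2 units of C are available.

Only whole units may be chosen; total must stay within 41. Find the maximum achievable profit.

3×T, 3×D, and 5×Y: cost 41 ≤ 41, profit 3·8 + 3·3 + 5·11 = 88.
4×T and 5×Y: cost 40 ≤ 41, profit 4·8 + 5·11 = 87.
Best is 88.

88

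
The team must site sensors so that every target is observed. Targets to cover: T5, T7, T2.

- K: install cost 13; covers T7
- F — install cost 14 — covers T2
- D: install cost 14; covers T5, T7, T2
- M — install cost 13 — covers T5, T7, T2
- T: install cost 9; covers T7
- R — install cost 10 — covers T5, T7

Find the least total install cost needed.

13

M alone covers T5, T7, T2 — every target.
Total install cost: 13.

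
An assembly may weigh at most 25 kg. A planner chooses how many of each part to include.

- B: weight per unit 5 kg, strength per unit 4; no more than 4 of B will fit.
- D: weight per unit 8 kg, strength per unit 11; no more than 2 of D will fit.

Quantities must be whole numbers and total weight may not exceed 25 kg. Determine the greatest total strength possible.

26

3×B and 1×D: weight 23 ≤ 25, strength 3·4 + 1·11 = 23.
1×B and 2×D: weight 21 ≤ 25, strength 1·4 + 2·11 = 26.
Best is 26.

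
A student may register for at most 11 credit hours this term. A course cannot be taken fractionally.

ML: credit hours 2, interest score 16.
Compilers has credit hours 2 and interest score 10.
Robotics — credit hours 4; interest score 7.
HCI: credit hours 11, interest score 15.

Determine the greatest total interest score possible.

Take ML, Compilers, and Robotics: credit hours 2 + 2 + 4 = 8 ≤ 11, interest score 16 + 10 + 7 = 33.
No other feasible combination does better.

33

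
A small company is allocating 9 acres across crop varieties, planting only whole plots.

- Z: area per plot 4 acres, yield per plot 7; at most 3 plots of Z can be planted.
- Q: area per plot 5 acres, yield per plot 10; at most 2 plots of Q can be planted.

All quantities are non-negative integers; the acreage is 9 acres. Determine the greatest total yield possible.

This is a bounded integer knapsack.
1×Z and 1×Q: area 9 ≤ 9, yield 1·7 + 1·10 = 17.
2×Z: area 8 ≤ 9, yield 2·7 = 14.
Best is 17.

17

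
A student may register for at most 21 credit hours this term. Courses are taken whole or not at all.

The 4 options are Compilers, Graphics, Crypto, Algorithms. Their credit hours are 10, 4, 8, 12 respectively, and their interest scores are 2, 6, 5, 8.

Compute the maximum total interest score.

14

Treat it as a binary knapsack problem.
Take Graphics and Algorithms: credit hours 4 + 12 = 16 ≤ 21, interest score 6 + 8 = 14.
No other feasible combination does better.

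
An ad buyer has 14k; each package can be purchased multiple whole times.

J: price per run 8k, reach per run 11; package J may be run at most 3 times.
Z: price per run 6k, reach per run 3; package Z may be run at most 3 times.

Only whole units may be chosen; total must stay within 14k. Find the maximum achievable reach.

1×J: price 8 ≤ 14, reach 1·11 = 11.
1×J and 1×Z: price 14 ≤ 14, reach 1·11 + 1·3 = 14.
Best is 14.

14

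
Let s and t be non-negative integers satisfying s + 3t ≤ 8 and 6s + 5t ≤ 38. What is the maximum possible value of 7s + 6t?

Relaxing integrality, the LP optimum is 44.46 at (s,t) = (5.69, 0.769), which is not an integer point.
(s,t)=(6,0) is feasible, giving 42.
(s,t)=(5,1) is feasible, giving 41.
(s,t)=(5,0) is feasible, giving 35.
(s,t)=(4,1) is feasible, giving 34.
Maximum is 42 at (s,t)=(6,0).

42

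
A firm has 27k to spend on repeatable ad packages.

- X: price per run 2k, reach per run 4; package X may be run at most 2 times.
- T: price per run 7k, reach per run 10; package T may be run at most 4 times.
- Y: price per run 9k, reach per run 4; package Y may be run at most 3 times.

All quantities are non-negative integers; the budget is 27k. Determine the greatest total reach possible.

X has the best ratio (4/2); taking only X gives at most 2×4 = 8 (stopped by the supply cap of 2).
Mixing does better — 2×X and 3×T: price 25 ≤ 27, reach 2·4 + 3·10 = 38.

38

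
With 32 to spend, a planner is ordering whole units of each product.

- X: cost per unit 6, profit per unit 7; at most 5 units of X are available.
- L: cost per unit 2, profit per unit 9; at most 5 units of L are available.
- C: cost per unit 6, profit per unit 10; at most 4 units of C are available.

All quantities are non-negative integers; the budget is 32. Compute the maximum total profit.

76

This is a bounded integer knapsack.
Take 4×L and 4×C: cost 32 ≤ 32, profit 4·9 + 4·10 = 76.
No other integer combination yields more.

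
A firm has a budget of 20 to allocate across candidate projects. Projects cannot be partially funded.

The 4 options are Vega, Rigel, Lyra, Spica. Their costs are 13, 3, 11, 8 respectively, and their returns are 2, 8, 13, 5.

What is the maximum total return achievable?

21

This is a 0-1 knapsack instance.
Take Rigel and Lyra: cost 3 + 11 = 14 ≤ 20, return 8 + 13 = 21.
No other feasible combination does better.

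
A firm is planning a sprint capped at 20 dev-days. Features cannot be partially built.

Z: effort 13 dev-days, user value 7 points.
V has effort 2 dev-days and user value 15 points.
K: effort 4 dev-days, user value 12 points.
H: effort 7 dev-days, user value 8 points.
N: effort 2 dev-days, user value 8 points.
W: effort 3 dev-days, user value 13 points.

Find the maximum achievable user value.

Take V, K, H, N, and W: effort 2 + 4 + 7 + 2 + 3 = 18 ≤ 20, user value 15 + 12 + 8 + 8 + 13 = 56.
No other feasible combination does better.

56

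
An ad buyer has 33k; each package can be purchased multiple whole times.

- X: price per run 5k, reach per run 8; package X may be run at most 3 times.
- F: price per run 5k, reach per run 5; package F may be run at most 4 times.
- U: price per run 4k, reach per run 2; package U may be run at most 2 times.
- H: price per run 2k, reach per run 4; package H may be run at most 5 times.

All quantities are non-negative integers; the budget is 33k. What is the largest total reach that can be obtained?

3×X, 2×F, and 4×H: price 33 ≤ 33, reach 3·8 + 2·5 + 4·4 = 50.
3×X, 1×F, and 5×H: price 30 ≤ 33, reach 3·8 + 1·5 + 5·4 = 49.
Best is 50.

50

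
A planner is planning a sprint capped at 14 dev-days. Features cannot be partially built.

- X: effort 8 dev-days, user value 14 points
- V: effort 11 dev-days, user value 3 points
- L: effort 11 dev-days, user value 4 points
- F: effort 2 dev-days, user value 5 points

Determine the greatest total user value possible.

Treat it as a binary knapsack problem.
Allowing fractional choices, the relaxed optimum would be about 20.5, but features are indivisible.
X + F: effort 8 + 2 = 10 ≤ 14, user value 14 + 5 = 19.
L + F: effort 11 + 2 = 13 ≤ 14, user value 4 + 5 = 9.
X: effort 8 ≤ 14, user value 14.
Best is X and F with total user value 19.

19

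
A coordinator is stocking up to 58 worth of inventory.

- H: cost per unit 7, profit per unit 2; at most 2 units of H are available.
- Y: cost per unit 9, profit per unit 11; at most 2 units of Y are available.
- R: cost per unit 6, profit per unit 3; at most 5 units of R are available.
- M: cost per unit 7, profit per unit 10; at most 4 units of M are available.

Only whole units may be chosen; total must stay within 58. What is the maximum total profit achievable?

68

M has the best ratio (10/7); taking only M gives at most 4×10 = 40 (stopped by the supply cap of 4).
Mixing does better — 2×Y, 2×R, and 4×M: cost 58 ≤ 58, profit 2·11 + 2·3 + 4·10 = 68.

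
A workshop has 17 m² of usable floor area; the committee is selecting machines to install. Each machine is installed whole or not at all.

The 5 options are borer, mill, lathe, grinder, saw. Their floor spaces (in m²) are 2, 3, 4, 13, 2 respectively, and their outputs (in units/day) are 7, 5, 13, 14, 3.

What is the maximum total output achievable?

28

Take borer, mill, lathe, and saw: floor space 2 + 3 + 4 + 2 = 11 ≤ 17, output 7 + 5 + 13 + 3 = 28.
No other feasible combination does better.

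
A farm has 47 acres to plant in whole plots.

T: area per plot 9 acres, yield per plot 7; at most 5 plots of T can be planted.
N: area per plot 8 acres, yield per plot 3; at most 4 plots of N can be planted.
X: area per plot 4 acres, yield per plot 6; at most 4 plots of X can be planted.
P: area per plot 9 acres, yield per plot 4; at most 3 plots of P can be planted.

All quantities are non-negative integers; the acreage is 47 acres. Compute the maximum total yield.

X has the best ratio (6/4); taking only X gives at most 4×6 = 24 (stopped by the supply cap of 4).
Mixing does better — 3×T and 4×X: area 43 ≤ 47, yield 3·7 + 4·6 = 45.

45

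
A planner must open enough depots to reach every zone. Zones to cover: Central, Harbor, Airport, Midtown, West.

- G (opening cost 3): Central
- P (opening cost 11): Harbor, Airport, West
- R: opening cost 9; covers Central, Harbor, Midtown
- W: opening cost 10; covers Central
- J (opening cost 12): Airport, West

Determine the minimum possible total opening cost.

The greedy cost-per-new-zone heuristic would pick G, P, and R for 23, but a cheaper cover exists.
Choose P and R: together they cover Central, Harbor, Airport, Midtown, West — every zone.
Total opening cost: 11 + 9 = 20.
No cover costs less than 20.

20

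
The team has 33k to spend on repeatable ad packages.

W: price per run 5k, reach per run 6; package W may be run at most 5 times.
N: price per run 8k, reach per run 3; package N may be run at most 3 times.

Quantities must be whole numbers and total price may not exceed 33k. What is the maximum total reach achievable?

33

5×W: price 25 ≤ 33, reach 5·6 = 30.
5×W and 1×N: price 33 ≤ 33, reach 5·6 + 1·3 = 33.
Best is 33.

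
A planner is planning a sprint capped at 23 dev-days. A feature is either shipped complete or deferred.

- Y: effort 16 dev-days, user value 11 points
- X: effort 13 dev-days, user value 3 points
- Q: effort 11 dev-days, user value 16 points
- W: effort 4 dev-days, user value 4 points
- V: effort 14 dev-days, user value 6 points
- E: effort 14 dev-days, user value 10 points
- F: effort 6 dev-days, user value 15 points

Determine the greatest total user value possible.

Take Q, W, and F: effort 11 + 4 + 6 = 21 ≤ 23, user value 16 + 4 + 15 = 35.
No other feasible combination does better.

35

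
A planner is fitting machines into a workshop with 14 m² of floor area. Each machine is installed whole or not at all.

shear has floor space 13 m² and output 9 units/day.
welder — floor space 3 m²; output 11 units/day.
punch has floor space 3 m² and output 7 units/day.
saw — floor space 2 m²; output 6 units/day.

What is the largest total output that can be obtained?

This is a 0-1 knapsack instance.
Allowing fractional choices, the relaxed optimum would be about 28.2, but machines are indivisible.
welder + punch: floor space 3 + 3 = 6 ≤ 14, output 11 + 7 = 18.
welder + saw: floor space 3 + 2 = 5 ≤ 14, output 11 + 6 = 17.
welder + punch + saw: floor space 3 + 3 + 2 = 8 ≤ 14, output 11 + 7 + 6 = 24.
Best is welder, punch, and saw with total output 24.

24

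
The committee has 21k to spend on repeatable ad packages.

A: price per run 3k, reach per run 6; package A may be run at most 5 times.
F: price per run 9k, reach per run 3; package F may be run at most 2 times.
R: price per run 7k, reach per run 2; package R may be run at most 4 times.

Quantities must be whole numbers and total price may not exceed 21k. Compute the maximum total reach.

30

5×A: price 15 ≤ 21, reach 5·6 = 30.
4×A and 1×F: price 21 ≤ 21, reach 4·6 + 1·3 = 27.
Best is 30.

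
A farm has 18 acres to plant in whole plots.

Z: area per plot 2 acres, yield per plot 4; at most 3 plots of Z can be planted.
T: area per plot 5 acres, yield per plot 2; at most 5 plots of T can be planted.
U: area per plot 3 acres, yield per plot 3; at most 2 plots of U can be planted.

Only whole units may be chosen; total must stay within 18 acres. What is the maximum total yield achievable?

20

3×Z and 2×U: area 12 ≤ 18, yield 3·4 + 2·3 = 18.
3×Z, 1×T, and 2×U: area 17 ≤ 18, yield 3·4 + 1·2 + 2·3 = 20.
Best is 20.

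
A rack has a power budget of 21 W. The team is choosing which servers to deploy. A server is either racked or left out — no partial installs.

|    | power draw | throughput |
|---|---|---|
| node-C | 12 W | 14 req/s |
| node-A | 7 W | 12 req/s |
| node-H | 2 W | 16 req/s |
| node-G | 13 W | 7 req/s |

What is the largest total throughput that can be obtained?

Take node-C, node-A, and node-H: power draw 12 + 7 + 2 = 21 ≤ 21, throughput 14 + 12 + 16 = 42.
No other feasible combination does better.

42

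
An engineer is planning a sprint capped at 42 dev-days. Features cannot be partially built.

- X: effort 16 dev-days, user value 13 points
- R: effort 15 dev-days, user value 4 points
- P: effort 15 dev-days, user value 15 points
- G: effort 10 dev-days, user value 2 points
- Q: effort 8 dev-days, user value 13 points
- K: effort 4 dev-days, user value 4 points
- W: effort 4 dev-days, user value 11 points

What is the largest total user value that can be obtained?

45

Take P, G, Q, K, and W: effort 15 + 10 + 8 + 4 + 4 = 41 ≤ 42, user value 15 + 2 + 13 + 4 + 11 = 45.
No other feasible combination does better.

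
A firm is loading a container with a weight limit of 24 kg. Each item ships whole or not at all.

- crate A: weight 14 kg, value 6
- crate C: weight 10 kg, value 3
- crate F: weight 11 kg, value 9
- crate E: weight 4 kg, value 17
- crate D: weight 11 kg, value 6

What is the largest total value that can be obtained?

crate F + crate E: weight 11 + 4 = 15 ≤ 24, value 9 + 17 = 26.
crate E + crate D: weight 4 + 11 = 15 ≤ 24, value 17 + 6 = 23.
crate A + crate E: weight 14 + 4 = 18 ≤ 24, value 6 + 17 = 23.
Best is crate F and crate E with total value 26.

26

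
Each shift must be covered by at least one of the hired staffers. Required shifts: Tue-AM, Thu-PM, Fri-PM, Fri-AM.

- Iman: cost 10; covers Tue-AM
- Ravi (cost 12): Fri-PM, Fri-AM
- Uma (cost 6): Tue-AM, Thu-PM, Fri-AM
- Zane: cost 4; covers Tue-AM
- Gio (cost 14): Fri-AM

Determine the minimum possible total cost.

Choose Ravi and Uma: together they cover Tue-AM, Thu-PM, Fri-PM, Fri-AM — every shift.
Total cost: 12 + 6 = 18.
No cover costs less than 18.

18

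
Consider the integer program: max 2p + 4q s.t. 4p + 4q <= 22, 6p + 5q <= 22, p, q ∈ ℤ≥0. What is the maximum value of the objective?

The continuous relaxation peaks at (0, 4.4) with value 17.60; rounding to a feasible lattice point costs some objective.
(p,q)=(0,4): 4·0+4·4=16≤22, 6·0+5·4=20≤22, objective 16.
(p,q)=(1,3): 4·1+4·3=16≤22, 6·1+5·3=21≤22, objective 14.
(p,q)=(0,3): 4·0+4·3=12≤22, 6·0+5·3=15≤22, objective 12.
The best lattice point is (0,4), giving 16.

16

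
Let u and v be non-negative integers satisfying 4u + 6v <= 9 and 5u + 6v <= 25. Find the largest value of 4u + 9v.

(u,v)=(0,1): 4·0+6·1=6≤9, 5·0+6·1=6≤25, objective 9.
(u,v)=(1,0): 4·1+6·0=4≤9, 5·1+6·0=5≤25, objective 4.
Maximum is 9 at (u,v)=(0,1).

9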